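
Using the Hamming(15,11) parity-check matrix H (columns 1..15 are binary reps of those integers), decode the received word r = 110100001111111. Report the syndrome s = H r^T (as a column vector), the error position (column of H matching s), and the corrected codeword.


s = (1, 1, 1, 1)^T, error position = 15, corrected codeword c = 110100001111110

Compute s = H r^T mod 2 one row at a time:
  s_1 = 0 + 1 + 1 + 1 + 1 + 1 + 1 + 1 = 7 ≡ 1 (mod 2).
  s_2 = 1 + 0 + 0 + 0 + 1 + 1 + 1 + 1 = 5 ≡ 1 (mod 2).
  s_3 = 1 + 0 + 0 + 0 + 1 + 1 + 1 + 1 = 5 ≡ 1 (mod 2).
  s_4 = 1 + 0 + 0 + 0 + 1 + 1 + 1 + 1 = 5 ≡ 1 (mod 2).
s = (1, 1, 1, 1)^T — this equals column 15 of H (binary 1111), so error is at position 15.
Correct: flip bit 15 of r = 110100001111111 to get c = 110100001111110.


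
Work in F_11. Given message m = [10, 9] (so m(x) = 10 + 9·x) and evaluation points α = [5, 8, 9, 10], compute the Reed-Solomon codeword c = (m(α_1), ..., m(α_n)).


c = [0, 5, 3, 1]

Message polynomial: m(x) = 10 + 9·x (mod 11).
For each evaluation point α_i, compute m(α_i) mod 11:
  α_1 = 5: Horner steps 9 → 0, so m(5) = 0.
  α_2 = 8: Horner steps 9 → 5, so m(8) = 5.
  α_3 = 9: Horner steps 9 → 3, so m(9) = 3.
  α_4 = 10: Horner steps 9 → 1, so m(10) = 1.
Codeword c = [0, 5, 3, 1] ∈ F_11^4.


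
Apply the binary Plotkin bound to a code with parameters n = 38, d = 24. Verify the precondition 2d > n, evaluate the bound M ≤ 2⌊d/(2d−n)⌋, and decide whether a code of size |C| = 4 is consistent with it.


Plotkin bound M ≤ 4; given |C| = 4 ≤ bound (satisfied).

Check applicability: 2d = 48, n = 38.
2d − n = 10 > 0, so Plotkin applies.
Compute d/(2d−n) = 24/10 ≈ 2.4000.
⌊d/(2d−n)⌋ = 2.
Plotkin bound: M ≤ 2·2 = 4.
Given |C| = 4, check: satisfied.
This |C| is at the Plotkin bound.


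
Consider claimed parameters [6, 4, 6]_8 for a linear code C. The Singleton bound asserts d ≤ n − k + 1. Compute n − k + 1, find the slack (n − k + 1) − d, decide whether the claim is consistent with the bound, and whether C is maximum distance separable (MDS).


Singleton RHS = n − k + 1 = 3, slack = -3, bound violated (no such code; not MDS).

Singleton bound: d ≤ n − k + 1.
Here n = 6, k = 4, so n − k + 1 = 3.
Given d = 6, check d ≤ 3: NO.
Slack = (n − k + 1) − d = -3.
The slack is negative: d = 6 exceeds n − k + 1 = 3 by 3, so the Singleton bound is violated and no linear [6, 4, 6]_8 code can exist. In particular it is not MDS (MDS requires d = n − k + 1 exactly).
Description: the claimed parameters are [6, 4, 6]_8; such a code would be impossible (violates the Singleton bound).


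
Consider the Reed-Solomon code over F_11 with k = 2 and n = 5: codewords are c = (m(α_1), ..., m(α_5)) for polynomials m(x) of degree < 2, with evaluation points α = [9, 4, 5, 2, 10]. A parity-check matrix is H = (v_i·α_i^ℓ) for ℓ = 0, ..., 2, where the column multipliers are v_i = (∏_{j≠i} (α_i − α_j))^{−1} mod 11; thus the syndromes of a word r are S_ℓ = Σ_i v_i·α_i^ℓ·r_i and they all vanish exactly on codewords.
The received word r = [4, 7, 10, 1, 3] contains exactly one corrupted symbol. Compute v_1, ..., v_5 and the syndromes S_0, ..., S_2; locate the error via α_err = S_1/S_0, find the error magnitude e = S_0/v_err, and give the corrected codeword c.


S = (5, 1, 9), error at position 1, error magnitude e = 4, c = [0, 7, 10, 1, 3].

Step 1: column multipliers v_i = (∏_{j≠i}(α_i − α_j))^{−1} mod 11.
  i = 1 (α = 9): (9−4)(9−5)(9−2)(9−10) = 5·4·7·(−1) = −140 ≡ 3, so v_1 = 3^{−1} = 4 (mod 11).
  i = 2 (α = 4): (4−9)(4−5)(4−2)(4−10) = (−5)·(−1)·2·(−6) = −60 ≡ 6, so v_2 = 6^{−1} = 2 (mod 11).
  i = 3 (α = 5): (5−9)(5−4)(5−2)(5−10) = (−4)·1·3·(−5) = 60 ≡ 5, so v_3 = 5^{−1} = 9 (mod 11).
  i = 4 (α = 2): (2−9)(2−4)(2−5)(2−10) = (−7)·(−2)·(−3)·(−8) = 336 ≡ 6, so v_4 = 6^{−1} = 2 (mod 11).
  i = 5 (α = 10): (10−9)(10−4)(10−5)(10−2) = 1·6·5·8 = 240 ≡ 9, so v_5 = 9^{−1} = 5 (mod 11).
  v = [4, 2, 9, 2, 5].
Step 2: syndromes of r = [4, 7, 10, 1, 3] (all sums mod 11).
  S_0 = Σ v_i r_i = 4·4 + 2·7 + 9·10 + 2·1 + 5·3 = 137 ≡ 5.
  S_1 = Σ v_i α_i r_i = 4·9·4 + 2·4·7 + 9·5·10 + 2·2·1 + 5·10·3 = 804 ≡ 1.
  α_i^2 mod 11 = [4, 5, 3, 4, 1].
  S_2 = Σ v_i α_i^2 r_i = 4·4·4 + 2·5·7 + 9·3·10 + 2·4·1 + 5·1·3 = 427 ≡ 9.
  S = (5, 1, 9) ≠ 0, so r is not a codeword (an error is present).
Step 3: locate the error. For a single error e at position i, S_ℓ = v_i·e·α_i^ℓ, so α_err = S_1/S_0.
  S_0^{−1} = 5^{−1} = 9 (mod 11), so α_err = 1·9 = 9 ≡ 9 = α_1. Error position i = 1.
  Consistency check: S_2/S_1 = 9·1 = 9 ≡ 9 = α_err ✓ (single-error assumption holds).
Step 4: error magnitude e = S_0/v_1 = S_0·∏_{j≠1}(α_1 − α_j) = 5·3 = 15 ≡ 4 (mod 11).
Step 5: correct position 1: c_1 = r_1 − e = 4 − 4 ≡ 0 (mod 11). Hence c = [0, 7, 10, 1, 3].
  Check: interpolating c through the α_i gives m(x) = 6 + 3·x (degree < 2) with m(α_i) = c_i for every i, so c is indeed a codeword.


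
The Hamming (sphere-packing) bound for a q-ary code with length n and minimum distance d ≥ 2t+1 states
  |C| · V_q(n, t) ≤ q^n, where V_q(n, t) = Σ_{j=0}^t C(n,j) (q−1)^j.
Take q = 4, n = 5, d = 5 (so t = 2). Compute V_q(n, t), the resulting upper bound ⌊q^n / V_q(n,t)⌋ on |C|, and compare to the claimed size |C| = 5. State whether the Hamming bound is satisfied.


V_q(n, t) = 106, q^n = 1024, Hamming bound = 9, |C| = 5 ≤ bound (satisfied).

Step 1: Compute V_q(n, t) = Σ_{j=0}^2 C(n, j) (q−1)^j.
  j = 0: C(5,0)·(3)^0 = 1·1 = 1.
  j = 1: C(5,1)·(3)^1 = 5·3 = 15.
  j = 2: C(5,2)·(3)^2 = 10·9 = 90.
  V_q(n, t) = 1 + 15 + 90 = 106.
Step 2: q^n = 4^5 = 1024.
Step 3: Hamming bound ⌊q^n / V_q(n,t)⌋ = ⌊1024/106⌋ = 9.
Step 4: Compare |C| = 5 to 9: satisfied.
The claimed |C| lies below the Hamming bound.


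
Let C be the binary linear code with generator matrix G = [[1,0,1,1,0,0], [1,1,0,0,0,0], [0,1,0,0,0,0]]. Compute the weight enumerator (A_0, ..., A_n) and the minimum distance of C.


Weight distribution: A_0 = 1, A_1 = 2, A_2 = 2, A_3 = 2, A_4 = 1. Minimum distance d = 1.

Enumerate all 2^3 = 8 messages m ∈ F_2^3.
For each, compute codeword c = mG in F_2^6, then tally its weight.
  m = 000 → c = 000000, weight = 0.
  m = 100 → c = 101100, weight = 3.
  m = 010 → c = 110000, weight = 2.
  m = 110 → c = 011100, weight = 3.
  m = 001 → c = 010000, weight = 1.
  m = 101 → c = 111100, weight = 4.
  m = 011 → c = 100000, weight = 1.
  m = 111 → c = 001100, weight = 2.
Tally weights:
  weight 0: 1 codewords.
  weight 1: 2 codewords.
  weight 2: 2 codewords.
  weight 3: 2 codewords.
  weight 4: 1 codewords.
Minimum distance d = smallest w > 0 with A_w > 0 = 1.
Sanity: Σ A_w = 8 = 2^3 = 8 ✓.


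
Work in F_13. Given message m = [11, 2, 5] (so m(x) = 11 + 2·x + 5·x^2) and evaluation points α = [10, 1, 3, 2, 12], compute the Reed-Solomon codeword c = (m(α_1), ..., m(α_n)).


c = [11, 5, 10, 9, 1]

Message polynomial: m(x) = 11 + 2·x + 5·x^2 (mod 13).
For each evaluation point α_i, compute m(α_i) mod 13:
  α_1 = 10: Horner steps 5 → 0 → 11, so m(10) = 11.
  α_2 = 1: Horner steps 5 → 7 → 5, so m(1) = 5.
  α_3 = 3: Horner steps 5 → 4 → 10, so m(3) = 10.
  α_4 = 2: Horner steps 5 → 12 → 9, so m(2) = 9.
  α_5 = 12: Horner steps 5 → 10 → 1, so m(12) = 1.
Codeword c = [11, 5, 10, 9, 1] ∈ F_13^5.


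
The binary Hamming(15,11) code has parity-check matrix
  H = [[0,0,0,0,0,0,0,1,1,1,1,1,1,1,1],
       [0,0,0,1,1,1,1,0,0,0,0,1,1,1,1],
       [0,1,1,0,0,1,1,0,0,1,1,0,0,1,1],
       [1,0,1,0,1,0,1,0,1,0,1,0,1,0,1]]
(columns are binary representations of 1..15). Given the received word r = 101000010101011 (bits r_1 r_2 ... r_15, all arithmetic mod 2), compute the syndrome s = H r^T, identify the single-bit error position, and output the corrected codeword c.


s = (1, 1, 0, 1)^T, error position = 13, corrected codeword c = 101000010101111

Compute s = H r^T mod 2 one row at a time:
  s_1 = 1 + 0 + 1 + 0 + 1 + 0 + 1 + 1 = 5 ≡ 1 (mod 2).
  s_2 = 0 + 0 + 0 + 0 + 1 + 0 + 1 + 1 = 3 ≡ 1 (mod 2).
  s_3 = 0 + 1 + 0 + 0 + 1 + 0 + 1 + 1 = 4 ≡ 0 (mod 2).
  s_4 = 1 + 1 + 0 + 0 + 0 + 0 + 0 + 1 = 3 ≡ 1 (mod 2).
s = (1, 1, 0, 1)^T — this equals column 13 of H (binary 1101), so error is at position 13.
Correct: flip bit 13 of r = 101000010101011 to get c = 101000010101111.


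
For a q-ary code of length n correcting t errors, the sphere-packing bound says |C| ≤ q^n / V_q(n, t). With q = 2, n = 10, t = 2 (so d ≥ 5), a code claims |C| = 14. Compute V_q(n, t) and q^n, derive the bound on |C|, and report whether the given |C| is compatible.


V_q(n, t) = 56, q^n = 1024, Hamming bound = 18, |C| = 14 ≤ bound (satisfied).

Step 1: Compute V_q(n, t) = Σ_{j=0}^2 C(n, j) (q−1)^j.
  j = 0: C(10,0)·(1)^0 = 1·1 = 1.
  j = 1: C(10,1)·(1)^1 = 10·1 = 10.
  j = 2: C(10,2)·(1)^2 = 45·1 = 45.
  V_q(n, t) = 1 + 10 + 45 = 56.
Step 2: q^n = 2^10 = 1024.
Step 3: Hamming bound ⌊q^n / V_q(n,t)⌋ = ⌊1024/56⌋ = 18.
Step 4: Compare |C| = 14 to 18: satisfied.
The claimed |C| lies below the Hamming bound.


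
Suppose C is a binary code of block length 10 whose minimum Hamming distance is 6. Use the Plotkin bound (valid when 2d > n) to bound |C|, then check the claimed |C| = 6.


Plotkin bound M ≤ 6; given |C| = 6 ≤ bound (satisfied).

Check applicability: 2d = 12, n = 10.
2d − n = 2 > 0, so Plotkin applies.
Compute d/(2d−n) = 6/2 ≈ 3.0000.
⌊d/(2d−n)⌋ = 3.
Plotkin bound: M ≤ 2·3 = 6.
Given |C| = 6, check: satisfied.
This |C| is at the Plotkin bound.


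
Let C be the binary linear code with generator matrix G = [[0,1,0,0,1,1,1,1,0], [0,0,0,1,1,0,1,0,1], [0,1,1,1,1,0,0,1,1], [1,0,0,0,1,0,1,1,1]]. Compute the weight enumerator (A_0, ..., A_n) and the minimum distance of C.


Weight distribution: A_0 = 1, A_3 = 2, A_4 = 3, A_5 = 6, A_6 = 4. Minimum distance d = 3.

Enumerate all 2^4 = 16 messages m ∈ F_2^4.
For each, compute codeword c = mG in F_2^9, then tally its weight.
  m = 0000 → c = 000000000, weight = 0.
  m = 1000 → c = 010011110, weight = 5.
  m = 0100 → c = 000110101, weight = 4.
  m = 1100 → c = 010101011, weight = 5.
  m = 0010 → c = 011110011, weight = 6.
  m = 1010 → c = 001101101, weight = 5.
  m = 0110 → c = 011000110, weight = 4.
  m = 1110 → c = 001011000, weight = 3.
  m = 0001 → c = 100010111, weight = 5.
  m = 1001 → c = 110001001, weight = 4.
  m = 0101 → c = 100100010, weight = 3.
  m = 1101 → c = 110111100, weight = 6.
  m = 0011 → c = 111100100, weight = 5.
  m = 1011 → c = 101111010, weight = 6.
  m = 0111 → c = 111010001, weight = 5.
  m = 1111 → c = 101001111, weight = 6.
Tally weights:
  weight 0: 1 codewords.
  weight 3: 2 codewords.
  weight 4: 3 codewords.
  weight 5: 6 codewords.
  weight 6: 4 codewords.
Minimum distance d = smallest w > 0 with A_w > 0 = 3.
Sanity: Σ A_w = 16 = 2^4 = 16 ✓.


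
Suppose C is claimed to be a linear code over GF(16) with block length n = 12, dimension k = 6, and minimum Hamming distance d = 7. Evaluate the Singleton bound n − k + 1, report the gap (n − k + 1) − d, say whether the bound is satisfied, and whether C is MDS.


Singleton RHS = n − k + 1 = 7, slack = 0, bound satisfied, MDS.

Singleton bound: d ≤ n − k + 1.
Here n = 12, k = 6, so n − k + 1 = 7.
Given d = 7, check d ≤ 7: YES.
Slack = (n − k + 1) − d = 0.
The code is MDS (slack = 0).
Description: the claimed parameters are [12, 6, 7]_16; such a code would be MDS (meets Singleton bound).


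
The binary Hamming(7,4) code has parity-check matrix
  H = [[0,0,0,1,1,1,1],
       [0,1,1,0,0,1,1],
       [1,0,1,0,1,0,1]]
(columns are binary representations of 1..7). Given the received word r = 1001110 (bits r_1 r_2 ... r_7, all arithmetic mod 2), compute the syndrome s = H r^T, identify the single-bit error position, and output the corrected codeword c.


s = (1, 1, 0)^T, error position = 6, corrected codeword c = 1001100

Compute s = H r^T mod 2 one row at a time:
  s_1 = 1 + 1 + 1 + 0 = 3 ≡ 1 (mod 2).
  s_2 = 0 + 0 + 1 + 0 = 1 ≡ 1 (mod 2).
  s_3 = 1 + 0 + 1 + 0 = 2 ≡ 0 (mod 2).
s = (1, 1, 0)^T — this equals column 6 of H (binary 110), so error is at position 6.
Correct: flip bit 6 of r = 1001110 to get c = 1001100.


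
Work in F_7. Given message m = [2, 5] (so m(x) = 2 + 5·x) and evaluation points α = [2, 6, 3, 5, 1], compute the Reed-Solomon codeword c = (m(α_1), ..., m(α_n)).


c = [5, 4, 3, 6, 0]

Message polynomial: m(x) = 2 + 5·x (mod 7).
For each evaluation point α_i, compute m(α_i) mod 7:
  α_1 = 2: Horner steps 5 → 5, so m(2) = 5.
  α_2 = 6: Horner steps 5 → 4, so m(6) = 4.
  α_3 = 3: Horner steps 5 → 3, so m(3) = 3.
  α_4 = 5: Horner steps 5 → 6, so m(5) = 6.
  α_5 = 1: Horner steps 5 → 0, so m(1) = 0.
Codeword c = [5, 4, 3, 6, 0] ∈ F_7^5.


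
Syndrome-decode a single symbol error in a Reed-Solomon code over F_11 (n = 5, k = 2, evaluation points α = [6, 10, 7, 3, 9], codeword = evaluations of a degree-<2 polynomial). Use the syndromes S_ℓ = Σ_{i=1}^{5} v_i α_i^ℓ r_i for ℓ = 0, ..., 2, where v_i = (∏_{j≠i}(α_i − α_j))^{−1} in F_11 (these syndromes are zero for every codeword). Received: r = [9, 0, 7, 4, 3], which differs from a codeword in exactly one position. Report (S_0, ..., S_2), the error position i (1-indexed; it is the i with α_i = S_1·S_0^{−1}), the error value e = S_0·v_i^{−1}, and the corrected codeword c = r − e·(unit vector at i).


S = (3, 8, 3), error at position 2, error magnitude e = 10, c = [9, 1, 7, 4, 3].

Step 1: column multipliers v_i = (∏_{j≠i}(α_i − α_j))^{−1} mod 11.
  i = 1 (α = 6): (6−10)(6−7)(6−3)(6−9) = (−4)·(−1)·3·(−3) = −36 ≡ 8, so v_1 = 8^{−1} = 7 (mod 11).
  i = 2 (α = 10): (10−6)(10−7)(10−3)(10−9) = 4·3·7·1 = 84 ≡ 7, so v_2 = 7^{−1} = 8 (mod 11).
  i = 3 (α = 7): (7−6)(7−10)(7−3)(7−9) = 1·(−3)·4·(−2) = 24 ≡ 2, so v_3 = 2^{−1} = 6 (mod 11).
  i = 4 (α = 3): (3−6)(3−10)(3−7)(3−9) = (−3)·(−7)·(−4)·(−6) = 504 ≡ 9, so v_4 = 9^{−1} = 5 (mod 11).
  i = 5 (α = 9): (9−6)(9−10)(9−7)(9−3) = 3·(−1)·2·6 = −36 ≡ 8, so v_5 = 8^{−1} = 7 (mod 11).
  v = [7, 8, 6, 5, 7].
Step 2: syndromes of r = [9, 0, 7, 4, 3] (all sums mod 11).
  S_0 = Σ v_i r_i = 7·9 + 8·0 + 6·7 + 5·4 + 7·3 = 146 ≡ 3.
  S_1 = Σ v_i α_i r_i = 7·6·9 + 8·10·0 + 6·7·7 + 5·3·4 + 7·9·3 = 921 ≡ 8.
  α_i^2 mod 11 = [3, 1, 5, 9, 4].
  S_2 = Σ v_i α_i^2 r_i = 7·3·9 + 8·1·0 + 6·5·7 + 5·9·4 + 7·4·3 = 663 ≡ 3.
  S = (3, 8, 3) ≠ 0, so r is not a codeword (an error is present).
Step 3: locate the error. For a single error e at position i, S_ℓ = v_i·e·α_i^ℓ, so α_err = S_1/S_0.
  S_0^{−1} = 3^{−1} = 4 (mod 11), so α_err = 8·4 = 32 ≡ 10 = α_2. Error position i = 2.
  Consistency check: S_2/S_1 = 3·7 = 21 ≡ 10 = α_err ✓ (single-error assumption holds).
Step 4: error magnitude e = S_0/v_2 = S_0·∏_{j≠2}(α_2 − α_j) = 3·7 = 21 ≡ 10 (mod 11).
Step 5: correct position 2: c_2 = r_2 − e = 0 − 10 ≡ 1 (mod 11). Hence c = [9, 1, 7, 4, 3].
  Check: interpolating c through the α_i gives m(x) = 10 + 9·x (degree < 2) with m(α_i) = c_i for every i, so c is indeed a codeword.


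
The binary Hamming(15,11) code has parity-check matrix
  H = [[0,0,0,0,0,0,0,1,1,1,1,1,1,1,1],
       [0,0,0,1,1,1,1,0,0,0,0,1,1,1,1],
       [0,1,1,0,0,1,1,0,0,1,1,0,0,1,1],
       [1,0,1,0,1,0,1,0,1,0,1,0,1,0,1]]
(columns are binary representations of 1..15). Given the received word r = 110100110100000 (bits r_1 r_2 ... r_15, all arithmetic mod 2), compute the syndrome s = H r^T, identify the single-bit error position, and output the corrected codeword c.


s = (0, 0, 1, 0)^T, error position = 2, corrected codeword c = 100100110100000

Compute s = H r^T mod 2 one row at a time:
  s_1 = 1 + 0 + 1 + 0 + 0 + 0 + 0 + 0 = 2 ≡ 0 (mod 2).
  s_2 = 1 + 0 + 0 + 1 + 0 + 0 + 0 + 0 = 2 ≡ 0 (mod 2).
  s_3 = 1 + 0 + 0 + 1 + 1 + 0 + 0 + 0 = 3 ≡ 1 (mod 2).
  s_4 = 1 + 0 + 0 + 1 + 0 + 0 + 0 + 0 = 2 ≡ 0 (mod 2).
s = (0, 0, 1, 0)^T — this equals column 2 of H (binary 0010), so error is at position 2.
Correct: flip bit 2 of r = 110100110100000 to get c = 100100110100000.


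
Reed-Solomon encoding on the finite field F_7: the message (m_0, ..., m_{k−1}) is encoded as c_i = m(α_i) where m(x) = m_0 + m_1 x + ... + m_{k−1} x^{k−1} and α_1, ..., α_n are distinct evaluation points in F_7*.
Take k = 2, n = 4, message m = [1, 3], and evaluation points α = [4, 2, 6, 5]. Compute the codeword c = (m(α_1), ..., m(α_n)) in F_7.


c = [6, 0, 5, 2]

Message polynomial: m(x) = 1 + 3·x (mod 7).
For each evaluation point α_i, compute m(α_i) mod 7:
  α_1 = 4: Horner steps 3 → 6, so m(4) = 6.
  α_2 = 2: Horner steps 3 → 0, so m(2) = 0.
  α_3 = 6: Horner steps 3 → 5, so m(6) = 5.
  α_4 = 5: Horner steps 3 → 2, so m(5) = 2.
Codeword c = [6, 0, 5, 2] ∈ F_7^4.


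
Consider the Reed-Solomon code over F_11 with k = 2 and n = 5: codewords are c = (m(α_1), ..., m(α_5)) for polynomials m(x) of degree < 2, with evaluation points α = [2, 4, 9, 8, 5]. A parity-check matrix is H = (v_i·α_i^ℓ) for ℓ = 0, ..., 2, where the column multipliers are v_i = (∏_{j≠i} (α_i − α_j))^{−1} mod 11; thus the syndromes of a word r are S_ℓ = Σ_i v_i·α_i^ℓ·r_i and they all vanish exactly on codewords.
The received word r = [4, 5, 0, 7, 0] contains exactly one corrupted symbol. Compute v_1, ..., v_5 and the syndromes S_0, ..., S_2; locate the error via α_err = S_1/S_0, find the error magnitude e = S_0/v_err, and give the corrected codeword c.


S = (8, 6, 10), error at position 3, error magnitude e = 9, c = [4, 5, 2, 7, 0].

Step 1: column multipliers v_i = (∏_{j≠i}(α_i − α_j))^{−1} mod 11.
  i = 1 (α = 2): (2−4)(2−9)(2−8)(2−5) = (−2)·(−7)·(−6)·(−3) = 252 ≡ 10, so v_1 = 10^{−1} = 10 (mod 11).
  i = 2 (α = 4): (4−2)(4−9)(4−8)(4−5) = 2·(−5)·(−4)·(−1) = −40 ≡ 4, so v_2 = 4^{−1} = 3 (mod 11).
  i = 3 (α = 9): (9−2)(9−4)(9−8)(9−5) = 7·5·1·4 = 140 ≡ 8, so v_3 = 8^{−1} = 7 (mod 11).
  i = 4 (α = 8): (8−2)(8−4)(8−9)(8−5) = 6·4·(−1)·3 = −72 ≡ 5, so v_4 = 5^{−1} = 9 (mod 11).
  i = 5 (α = 5): (5−2)(5−4)(5−9)(5−8) = 3·1·(−4)·(−3) = 36 ≡ 3, so v_5 = 3^{−1} = 4 (mod 11).
  v = [10, 3, 7, 9, 4].
Step 2: syndromes of r = [4, 5, 0, 7, 0] (all sums mod 11).
  S_0 = Σ v_i r_i = 10·4 + 3·5 + 7·0 + 9·7 + 4·0 = 118 ≡ 8.
  S_1 = Σ v_i α_i r_i = 10·2·4 + 3·4·5 + 7·9·0 + 9·8·7 + 4·5·0 = 644 ≡ 6.
  α_i^2 mod 11 = [4, 5, 4, 9, 3].
  S_2 = Σ v_i α_i^2 r_i = 10·4·4 + 3·5·5 + 7·4·0 + 9·9·7 + 4·3·0 = 802 ≡ 10.
  S = (8, 6, 10) ≠ 0, so r is not a codeword (an error is present).
Step 3: locate the error. For a single error e at position i, S_ℓ = v_i·e·α_i^ℓ, so α_err = S_1/S_0.
  S_0^{−1} = 8^{−1} = 7 (mod 11), so α_err = 6·7 = 42 ≡ 9 = α_3. Error position i = 3.
  Consistency check: S_2/S_1 = 10·2 = 20 ≡ 9 = α_err ✓ (single-error assumption holds).
Step 4: error magnitude e = S_0/v_3 = S_0·∏_{j≠3}(α_3 − α_j) = 8·8 = 64 ≡ 9 (mod 11).
Step 5: correct position 3: c_3 = r_3 − e = 0 − 9 ≡ 2 (mod 11). Hence c = [4, 5, 2, 7, 0].
  Check: interpolating c through the α_i gives m(x) = 3 + 6·x (degree < 2) with m(α_i) = c_i for every i, so c is indeed a codeword.


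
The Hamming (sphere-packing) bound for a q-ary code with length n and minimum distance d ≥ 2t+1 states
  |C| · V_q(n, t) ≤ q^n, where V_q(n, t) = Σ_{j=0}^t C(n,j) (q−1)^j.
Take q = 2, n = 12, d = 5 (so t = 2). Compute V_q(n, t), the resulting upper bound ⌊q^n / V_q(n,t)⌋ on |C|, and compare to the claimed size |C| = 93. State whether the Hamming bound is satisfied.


V_q(n, t) = 79, q^n = 4096, Hamming bound = 51, |C| = 93 > bound (violated).

Step 1: Compute V_q(n, t) = Σ_{j=0}^2 C(n, j) (q−1)^j.
  j = 0: C(12,0)·(1)^0 = 1·1 = 1.
  j = 1: C(12,1)·(1)^1 = 12·1 = 12.
  j = 2: C(12,2)·(1)^2 = 66·1 = 66.
  V_q(n, t) = 1 + 12 + 66 = 79.
Step 2: q^n = 2^12 = 4096.
Step 3: Hamming bound ⌊q^n / V_q(n,t)⌋ = ⌊4096/79⌋ = 51.
Step 4: Compare |C| = 93 to 51: violated.
The claimed |C| lies above the Hamming bound, so no 2-ary code of length 12 with d ≥ 5 can have 93 codewords.


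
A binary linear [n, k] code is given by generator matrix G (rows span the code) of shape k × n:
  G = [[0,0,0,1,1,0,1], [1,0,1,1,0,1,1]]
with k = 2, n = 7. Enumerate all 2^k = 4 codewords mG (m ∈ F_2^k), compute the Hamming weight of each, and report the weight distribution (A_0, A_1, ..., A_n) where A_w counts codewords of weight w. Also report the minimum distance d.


Weight distribution: A_0 = 1, A_3 = 1, A_4 = 1, A_5 = 1. Minimum distance d = 3.

Enumerate all 2^2 = 4 messages m ∈ F_2^2.
For each, compute codeword c = mG in F_2^7, then tally its weight.
  m = 00 → c = 0000000, weight = 0.
  m = 10 → c = 0001101, weight = 3.
  m = 01 → c = 1011011, weight = 5.
  m = 11 → c = 1010110, weight = 4.
Tally weights:
  weight 0: 1 codewords.
  weight 3: 1 codewords.
  weight 4: 1 codewords.
  weight 5: 1 codewords.
Minimum distance d = smallest w > 0 with A_w > 0 = 3.
Sanity: Σ A_w = 4 = 2^2 = 4 ✓.


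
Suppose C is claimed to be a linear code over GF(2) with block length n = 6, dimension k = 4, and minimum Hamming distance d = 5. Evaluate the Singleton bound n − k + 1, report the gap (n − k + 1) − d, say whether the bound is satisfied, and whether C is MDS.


Singleton RHS = n − k + 1 = 3, slack = -2, bound violated (no such code; not MDS).

Singleton bound: d ≤ n − k + 1.
Here n = 6, k = 4, so n − k + 1 = 3.
Given d = 5, check d ≤ 3: NO.
Slack = (n − k + 1) − d = -2.
The slack is negative: d = 5 exceeds n − k + 1 = 3 by 2, so the Singleton bound is violated and no linear [6, 4, 5]_2 code can exist. In particular it is not MDS (MDS requires d = n − k + 1 exactly).
Description: the claimed parameters are [6, 4, 5]_2; such a code would be impossible (violates the Singleton bound).


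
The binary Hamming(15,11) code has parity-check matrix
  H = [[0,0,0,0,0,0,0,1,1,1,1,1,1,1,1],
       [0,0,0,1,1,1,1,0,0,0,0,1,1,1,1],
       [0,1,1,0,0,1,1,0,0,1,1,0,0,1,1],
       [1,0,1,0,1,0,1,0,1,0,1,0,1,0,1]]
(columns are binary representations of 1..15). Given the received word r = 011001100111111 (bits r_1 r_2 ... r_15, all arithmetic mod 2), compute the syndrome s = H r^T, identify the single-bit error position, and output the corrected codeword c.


s = (0, 0, 0, 1)^T, error position = 1, corrected codeword c = 111001100111111

Compute s = H r^T mod 2 one row at a time:
  s_1 = 0 + 0 + 1 + 1 + 1 + 1 + 1 + 1 = 6 ≡ 0 (mod 2).
  s_2 = 0 + 0 + 1 + 1 + 1 + 1 + 1 + 1 = 6 ≡ 0 (mod 2).
  s_3 = 1 + 1 + 1 + 1 + 1 + 1 + 1 + 1 = 8 ≡ 0 (mod 2).
  s_4 = 0 + 1 + 0 + 1 + 0 + 1 + 1 + 1 = 5 ≡ 1 (mod 2).
s = (0, 0, 0, 1)^T — this equals column 1 of H (binary 0001), so error is at position 1.
Correct: flip bit 1 of r = 011001100111111 to get c = 111001100111111.


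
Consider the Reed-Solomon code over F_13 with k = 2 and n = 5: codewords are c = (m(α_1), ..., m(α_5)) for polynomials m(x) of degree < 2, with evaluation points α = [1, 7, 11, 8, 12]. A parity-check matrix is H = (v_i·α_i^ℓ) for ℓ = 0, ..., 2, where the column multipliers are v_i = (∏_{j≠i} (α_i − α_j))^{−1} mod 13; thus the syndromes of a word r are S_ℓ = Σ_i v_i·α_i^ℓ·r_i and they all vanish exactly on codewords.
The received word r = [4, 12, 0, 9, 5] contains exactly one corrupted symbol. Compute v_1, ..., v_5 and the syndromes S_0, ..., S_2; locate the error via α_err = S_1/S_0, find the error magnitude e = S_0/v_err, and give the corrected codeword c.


S = (5, 8, 5), error at position 5, error magnitude e = 8, c = [4, 12, 0, 9, 10].

Step 1: column multipliers v_i = (∏_{j≠i}(α_i − α_j))^{−1} mod 13.
  i = 1 (α = 1): (1−7)(1−11)(1−8)(1−12) = (−6)·(−10)·(−7)·(−11) = 4620 ≡ 5, so v_1 = 5^{−1} = 8 (mod 13).
  i = 2 (α = 7): (7−1)(7−11)(7−8)(7−12) = 6·(−4)·(−1)·(−5) = −120 ≡ 10, so v_2 = 10^{−1} = 4 (mod 13).
  i = 3 (α = 11): (11−1)(11−7)(11−8)(11−12) = 10·4·3·(−1) = −120 ≡ 10, so v_3 = 10^{−1} = 4 (mod 13).
  i = 4 (α = 8): (8−1)(8−7)(8−11)(8−12) = 7·1·(−3)·(−4) = 84 ≡ 6, so v_4 = 6^{−1} = 11 (mod 13).
  i = 5 (α = 12): (12−1)(12−7)(12−11)(12−8) = 11·5·1·4 = 220 ≡ 12, so v_5 = 12^{−1} = 12 (mod 13).
  v = [8, 4, 4, 11, 12].
Step 2: syndromes of r = [4, 12, 0, 9, 5] (all sums mod 13).
  S_0 = Σ v_i r_i = 8·4 + 4·12 + 4·0 + 11·9 + 12·5 = 239 ≡ 5.
  S_1 = Σ v_i α_i r_i = 8·1·4 + 4·7·12 + 4·11·0 + 11·8·9 + 12·12·5 = 1880 ≡ 8.
  α_i^2 mod 13 = [1, 10, 4, 12, 1].
  S_2 = Σ v_i α_i^2 r_i = 8·1·4 + 4·10·12 + 4·4·0 + 11·12·9 + 12·1·5 = 1760 ≡ 5.
  S = (5, 8, 5) ≠ 0, so r is not a codeword (an error is present).
Step 3: locate the error. For a single error e at position i, S_ℓ = v_i·e·α_i^ℓ, so α_err = S_1/S_0.
  S_0^{−1} = 5^{−1} = 8 (mod 13), so α_err = 8·8 = 64 ≡ 12 = α_5. Error position i = 5.
  Consistency check: S_2/S_1 = 5·5 = 25 ≡ 12 = α_err ✓ (single-error assumption holds).
Step 4: error magnitude e = S_0/v_5 = S_0·∏_{j≠5}(α_5 − α_j) = 5·12 = 60 ≡ 8 (mod 13).
Step 5: correct position 5: c_5 = r_5 − e = 5 − 8 ≡ 10 (mod 13). Hence c = [4, 12, 0, 9, 10].
  Check: interpolating c through the α_i gives m(x) = 7 + 10·x (degree < 2) with m(α_i) = c_i for every i, so c is indeed a codeword.


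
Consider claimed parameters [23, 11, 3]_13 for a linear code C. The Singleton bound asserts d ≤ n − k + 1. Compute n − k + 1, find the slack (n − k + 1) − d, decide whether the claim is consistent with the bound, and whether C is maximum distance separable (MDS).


Singleton RHS = n − k + 1 = 13, slack = 10, bound satisfied, not MDS.

Singleton bound: d ≤ n − k + 1.
Here n = 23, k = 11, so n − k + 1 = 13.
Given d = 3, check d ≤ 13: YES.
Slack = (n − k + 1) − d = 10.
The code is NOT MDS (slack = 10 > 0).
Description: the claimed parameters are [23, 11, 3]_13; such a code would be non-MDS.


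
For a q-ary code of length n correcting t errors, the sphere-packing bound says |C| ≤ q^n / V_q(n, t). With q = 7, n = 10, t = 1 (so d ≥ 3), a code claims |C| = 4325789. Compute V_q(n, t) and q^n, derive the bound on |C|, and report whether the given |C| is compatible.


V_q(n, t) = 61, q^n = 282475249, Hamming bound = 4630741, |C| = 4325789 ≤ bound (satisfied).

Step 1: Compute V_q(n, t) = Σ_{j=0}^1 C(n, j) (q−1)^j.
  j = 0: C(10,0)·(6)^0 = 1·1 = 1.
  j = 1: C(10,1)·(6)^1 = 10·6 = 60.
  V_q(n, t) = 1 + 60 = 61.
Step 2: q^n = 7^10 = 282475249.
Step 3: Hamming bound ⌊q^n / V_q(n,t)⌋ = ⌊282475249/61⌋ = 4630741.
Step 4: Compare |C| = 4325789 to 4630741: satisfied.
The claimed |C| lies below the Hamming bound.


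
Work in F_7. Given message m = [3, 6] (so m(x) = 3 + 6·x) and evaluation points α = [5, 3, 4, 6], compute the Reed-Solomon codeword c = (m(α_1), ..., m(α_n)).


c = [5, 0, 6, 4]

Message polynomial: m(x) = 3 + 6·x (mod 7).
For each evaluation point α_i, compute m(α_i) mod 7:
  α_1 = 5: Horner steps 6 → 5, so m(5) = 5.
  α_2 = 3: Horner steps 6 → 0, so m(3) = 0.
  α_3 = 4: Horner steps 6 → 6, so m(4) = 6.
  α_4 = 6: Horner steps 6 → 4, so m(6) = 4.
Codeword c = [5, 0, 6, 4] ∈ F_7^4.


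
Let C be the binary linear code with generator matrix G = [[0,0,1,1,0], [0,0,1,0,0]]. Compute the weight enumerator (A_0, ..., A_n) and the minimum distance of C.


Weight distribution: A_0 = 1, A_1 = 2, A_2 = 1. Minimum distance d = 1.

Enumerate all 2^2 = 4 messages m ∈ F_2^2.
For each, compute codeword c = mG in F_2^5, then tally its weight.
  m = 00 → c = 00000, weight = 0.
  m = 10 → c = 00110, weight = 2.
  m = 01 → c = 00100, weight = 1.
  m = 11 → c = 00010, weight = 1.
Tally weights:
  weight 0: 1 codewords.
  weight 1: 2 codewords.
  weight 2: 1 codewords.
Minimum distance d = smallest w > 0 with A_w > 0 = 1.
Sanity: Σ A_w = 4 = 2^2 = 4 ✓.


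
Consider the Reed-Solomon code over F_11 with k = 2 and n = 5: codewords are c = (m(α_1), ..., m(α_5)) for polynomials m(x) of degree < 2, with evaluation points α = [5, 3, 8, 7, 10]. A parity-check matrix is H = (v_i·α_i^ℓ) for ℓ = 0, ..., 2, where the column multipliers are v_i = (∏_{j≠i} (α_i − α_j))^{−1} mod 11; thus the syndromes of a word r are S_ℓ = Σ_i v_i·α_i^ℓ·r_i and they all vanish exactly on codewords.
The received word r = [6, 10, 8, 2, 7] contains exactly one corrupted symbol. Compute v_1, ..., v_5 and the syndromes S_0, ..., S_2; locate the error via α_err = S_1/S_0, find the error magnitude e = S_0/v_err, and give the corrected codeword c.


S = (10, 3, 2), error at position 3, error magnitude e = 8, c = [6, 10, 0, 2, 7].

Step 1: column multipliers v_i = (∏_{j≠i}(α_i − α_j))^{−1} mod 11.
  i = 1 (α = 5): (5−3)(5−8)(5−7)(5−10) = 2·(−3)·(−2)·(−5) = −60 ≡ 6, so v_1 = 6^{−1} = 2 (mod 11).
  i = 2 (α = 3): (3−5)(3−8)(3−7)(3−10) = (−2)·(−5)·(−4)·(−7) = 280 ≡ 5, so v_2 = 5^{−1} = 9 (mod 11).
  i = 3 (α = 8): (8−5)(8−3)(8−7)(8−10) = 3·5·1·(−2) = −30 ≡ 3, so v_3 = 3^{−1} = 4 (mod 11).
  i = 4 (α = 7): (7−5)(7−3)(7−8)(7−10) = 2·4·(−1)·(−3) = 24 ≡ 2, so v_4 = 2^{−1} = 6 (mod 11).
  i = 5 (α = 10): (10−5)(10−3)(10−8)(10−7) = 5·7·2·3 = 210 ≡ 1, so v_5 = 1^{−1} = 1 (mod 11).
  v = [2, 9, 4, 6, 1].
Step 2: syndromes of r = [6, 10, 8, 2, 7] (all sums mod 11).
  S_0 = Σ v_i r_i = 2·6 + 9·10 + 4·8 + 6·2 + 1·7 = 153 ≡ 10.
  S_1 = Σ v_i α_i r_i = 2·5·6 + 9·3·10 + 4·8·8 + 6·7·2 + 1·10·7 = 740 ≡ 3.
  α_i^2 mod 11 = [3, 9, 9, 5, 1].
  S_2 = Σ v_i α_i^2 r_i = 2·3·6 + 9·9·10 + 4·9·8 + 6·5·2 + 1·1·7 = 1201 ≡ 2.
  S = (10, 3, 2) ≠ 0, so r is not a codeword (an error is present).
Step 3: locate the error. For a single error e at position i, S_ℓ = v_i·e·α_i^ℓ, so α_err = S_1/S_0.
  S_0^{−1} = 10^{−1} = 10 (mod 11), so α_err = 3·10 = 30 ≡ 8 = α_3. Error position i = 3.
  Consistency check: S_2/S_1 = 2·4 = 8 ≡ 8 = α_err ✓ (single-error assumption holds).
Step 4: error magnitude e = S_0/v_3 = S_0·∏_{j≠3}(α_3 − α_j) = 10·3 = 30 ≡ 8 (mod 11).
Step 5: correct position 3: c_3 = r_3 − e = 8 − 8 ≡ 0 (mod 11). Hence c = [6, 10, 0, 2, 7].
  Check: interpolating c through the α_i gives m(x) = 5 + 9·x (degree < 2) with m(α_i) = c_i for every i, so c is indeed a codeword.


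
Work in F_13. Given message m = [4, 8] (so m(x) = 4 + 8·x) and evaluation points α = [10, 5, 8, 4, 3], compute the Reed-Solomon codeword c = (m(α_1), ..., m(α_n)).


c = [6, 5, 3, 10, 2]

Message polynomial: m(x) = 4 + 8·x (mod 13).
For each evaluation point α_i, compute m(α_i) mod 13:
  α_1 = 10: Horner steps 8 → 6, so m(10) = 6.
  α_2 = 5: Horner steps 8 → 5, so m(5) = 5.
  α_3 = 8: Horner steps 8 → 3, so m(8) = 3.
  α_4 = 4: Horner steps 8 → 10, so m(4) = 10.
  α_5 = 3: Horner steps 8 → 2, so m(3) = 2.
Codeword c = [6, 5, 3, 10, 2] ∈ F_13^5.


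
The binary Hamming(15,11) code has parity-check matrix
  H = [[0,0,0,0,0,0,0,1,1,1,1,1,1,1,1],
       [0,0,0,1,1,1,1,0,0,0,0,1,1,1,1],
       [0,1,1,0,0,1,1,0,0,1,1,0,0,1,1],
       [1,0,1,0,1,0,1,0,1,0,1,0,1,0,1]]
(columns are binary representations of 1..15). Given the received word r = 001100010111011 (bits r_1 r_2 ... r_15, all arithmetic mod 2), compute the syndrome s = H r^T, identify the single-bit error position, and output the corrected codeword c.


s = (0, 0, 1, 1)^T, error position = 3, corrected codeword c = 000100010111011

Compute s = H r^T mod 2 one row at a time:
  s_1 = 1 + 0 + 1 + 1 + 1 + 0 + 1 + 1 = 6 ≡ 0 (mod 2).
  s_2 = 1 + 0 + 0 + 0 + 1 + 0 + 1 + 1 = 4 ≡ 0 (mod 2).
  s_3 = 0 + 1 + 0 + 0 + 1 + 1 + 1 + 1 = 5 ≡ 1 (mod 2).
  s_4 = 0 + 1 + 0 + 0 + 0 + 1 + 0 + 1 = 3 ≡ 1 (mod 2).
s = (0, 0, 1, 1)^T — this equals column 3 of H (binary 0011), so error is at position 3.
Correct: flip bit 3 of r = 001100010111011 to get c = 000100010111011.


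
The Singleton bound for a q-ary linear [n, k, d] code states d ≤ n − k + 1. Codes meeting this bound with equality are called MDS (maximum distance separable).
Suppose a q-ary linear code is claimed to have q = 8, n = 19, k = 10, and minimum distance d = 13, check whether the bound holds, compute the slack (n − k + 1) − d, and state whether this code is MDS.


Singleton RHS = n − k + 1 = 10, slack = -3, bound violated (no such code; not MDS).

Singleton bound: d ≤ n − k + 1.
Here n = 19, k = 10, so n − k + 1 = 10.
Given d = 13, check d ≤ 10: NO.
Slack = (n − k + 1) − d = -3.
The slack is negative: d = 13 exceeds n − k + 1 = 10 by 3, so the Singleton bound is violated and no linear [19, 10, 13]_8 code can exist. In particular it is not MDS (MDS requires d = n − k + 1 exactly).
Description: the claimed parameters are [19, 10, 13]_8; such a code would be impossible (violates the Singleton bound).


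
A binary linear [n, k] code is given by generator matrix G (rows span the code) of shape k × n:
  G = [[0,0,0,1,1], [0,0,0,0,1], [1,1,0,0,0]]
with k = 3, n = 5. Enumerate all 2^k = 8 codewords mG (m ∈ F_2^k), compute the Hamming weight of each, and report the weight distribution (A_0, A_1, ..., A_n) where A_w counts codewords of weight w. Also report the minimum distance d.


Weight distribution: A_0 = 1, A_1 = 2, A_2 = 2, A_3 = 2, A_4 = 1. Minimum distance d = 1.

Enumerate all 2^3 = 8 messages m ∈ F_2^3.
For each, compute codeword c = mG in F_2^5, then tally its weight.
  m = 000 → c = 00000, weight = 0.
  m = 100 → c = 00011, weight = 2.
  m = 010 → c = 00001, weight = 1.
  m = 110 → c = 00010, weight = 1.
  m = 001 → c = 11000, weight = 2.
  m = 101 → c = 11011, weight = 4.
  m = 011 → c = 11001, weight = 3.
  m = 111 → c = 11010, weight = 3.
Tally weights:
  weight 0: 1 codewords.
  weight 1: 2 codewords.
  weight 2: 2 codewords.
  weight 3: 2 codewords.
  weight 4: 1 codewords.
Minimum distance d = smallest w > 0 with A_w > 0 = 1.
Sanity: Σ A_w = 8 = 2^3 = 8 ✓.


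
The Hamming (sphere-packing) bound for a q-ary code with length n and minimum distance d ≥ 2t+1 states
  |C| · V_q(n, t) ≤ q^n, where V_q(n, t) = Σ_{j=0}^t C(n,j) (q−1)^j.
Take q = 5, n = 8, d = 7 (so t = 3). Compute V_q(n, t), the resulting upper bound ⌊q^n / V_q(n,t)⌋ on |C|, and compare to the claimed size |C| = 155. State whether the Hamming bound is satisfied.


V_q(n, t) = 4065, q^n = 390625, Hamming bound = 96, |C| = 155 > bound (violated).

Step 1: Compute V_q(n, t) = Σ_{j=0}^3 C(n, j) (q−1)^j.
  j = 0: C(8,0)·(4)^0 = 1·1 = 1.
  j = 1: C(8,1)·(4)^1 = 8·4 = 32.
  j = 2: C(8,2)·(4)^2 = 28·16 = 448.
  j = 3: C(8,3)·(4)^3 = 56·64 = 3584.
  V_q(n, t) = 1 + 32 + 448 + 3584 = 4065.
Step 2: q^n = 5^8 = 390625.
Step 3: Hamming bound ⌊q^n / V_q(n,t)⌋ = ⌊390625/4065⌋ = 96.
Step 4: Compare |C| = 155 to 96: violated.
The claimed |C| lies above the Hamming bound, so no 5-ary code of length 8 with d ≥ 7 can have 155 codewords.


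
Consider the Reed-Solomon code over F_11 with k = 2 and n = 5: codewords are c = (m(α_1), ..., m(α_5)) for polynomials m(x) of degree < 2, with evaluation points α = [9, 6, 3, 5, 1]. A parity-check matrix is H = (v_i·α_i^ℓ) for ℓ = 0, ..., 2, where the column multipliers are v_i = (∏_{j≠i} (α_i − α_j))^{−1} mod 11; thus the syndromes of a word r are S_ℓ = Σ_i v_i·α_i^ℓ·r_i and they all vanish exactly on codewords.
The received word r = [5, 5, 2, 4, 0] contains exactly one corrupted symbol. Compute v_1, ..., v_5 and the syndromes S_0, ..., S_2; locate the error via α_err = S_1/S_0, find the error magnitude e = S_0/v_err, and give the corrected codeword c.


S = (2, 7, 8), error at position 1, error magnitude e = 8, c = [8, 5, 2, 4, 0].

Step 1: column multipliers v_i = (∏_{j≠i}(α_i − α_j))^{−1} mod 11.
  i = 1 (α = 9): (9−6)(9−3)(9−5)(9−1) = 3·6·4·8 = 576 ≡ 4, so v_1 = 4^{−1} = 3 (mod 11).
  i = 2 (α = 6): (6−9)(6−3)(6−5)(6−1) = (−3)·3·1·5 = −45 ≡ 10, so v_2 = 10^{−1} = 10 (mod 11).
  i = 3 (α = 3): (3−9)(3−6)(3−5)(3−1) = (−6)·(−3)·(−2)·2 = −72 ≡ 5, so v_3 = 5^{−1} = 9 (mod 11).
  i = 4 (α = 5): (5−9)(5−6)(5−3)(5−1) = (−4)·(−1)·2·4 = 32 ≡ 10, so v_4 = 10^{−1} = 10 (mod 11).
  i = 5 (α = 1): (1−9)(1−6)(1−3)(1−5) = (−8)·(−5)·(−2)·(−4) = 320 ≡ 1, so v_5 = 1^{−1} = 1 (mod 11).
  v = [3, 10, 9, 10, 1].
Step 2: syndromes of r = [5, 5, 2, 4, 0] (all sums mod 11).
  S_0 = Σ v_i r_i = 3·5 + 10·5 + 9·2 + 10·4 + 1·0 = 123 ≡ 2.
  S_1 = Σ v_i α_i r_i = 3·9·5 + 10·6·5 + 9·3·2 + 10·5·4 + 1·1·0 = 689 ≡ 7.
  α_i^2 mod 11 = [4, 3, 9, 3, 1].
  S_2 = Σ v_i α_i^2 r_i = 3·4·5 + 10·3·5 + 9·9·2 + 10·3·4 + 1·1·0 = 492 ≡ 8.
  S = (2, 7, 8) ≠ 0, so r is not a codeword (an error is present).
Step 3: locate the error. For a single error e at position i, S_ℓ = v_i·e·α_i^ℓ, so α_err = S_1/S_0.
  S_0^{−1} = 2^{−1} = 6 (mod 11), so α_err = 7·6 = 42 ≡ 9 = α_1. Error position i = 1.
  Consistency check: S_2/S_1 = 8·8 = 64 ≡ 9 = α_err ✓ (single-error assumption holds).
Step 4: error magnitude e = S_0/v_1 = S_0·∏_{j≠1}(α_1 − α_j) = 2·4 = 8 ≡ 8 (mod 11).
Step 5: correct position 1: c_1 = r_1 − e = 5 − 8 ≡ 8 (mod 11). Hence c = [8, 5, 2, 4, 0].
  Check: interpolating c through the α_i gives m(x) = 10 + 1·x (degree < 2) with m(α_i) = c_i for every i, so c is indeed a codeword.


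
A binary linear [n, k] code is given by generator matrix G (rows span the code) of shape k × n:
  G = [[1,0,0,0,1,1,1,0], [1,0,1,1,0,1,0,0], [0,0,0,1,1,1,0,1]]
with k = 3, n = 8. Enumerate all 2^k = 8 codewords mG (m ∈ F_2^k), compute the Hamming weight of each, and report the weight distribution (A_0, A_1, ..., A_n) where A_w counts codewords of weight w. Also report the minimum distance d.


Weight distribution: A_0 = 1, A_4 = 7. Minimum distance d = 4.

Enumerate all 2^3 = 8 messages m ∈ F_2^3.
For each, compute codeword c = mG in F_2^8, then tally its weight.
  m = 000 → c = 00000000, weight = 0.
  m = 100 → c = 10001110, weight = 4.
  m = 010 → c = 10110100, weight = 4.
  m = 110 → c = 00111010, weight = 4.
  m = 001 → c = 00011101, weight = 4.
  m = 101 → c = 10010011, weight = 4.
  m = 011 → c = 10101001, weight = 4.
  m = 111 → c = 00100111, weight = 4.
Tally weights:
  weight 0: 1 codewords.
  weight 4: 7 codewords.
Minimum distance d = smallest w > 0 with A_w > 0 = 4.
Sanity: Σ A_w = 8 = 2^3 = 8 ✓.


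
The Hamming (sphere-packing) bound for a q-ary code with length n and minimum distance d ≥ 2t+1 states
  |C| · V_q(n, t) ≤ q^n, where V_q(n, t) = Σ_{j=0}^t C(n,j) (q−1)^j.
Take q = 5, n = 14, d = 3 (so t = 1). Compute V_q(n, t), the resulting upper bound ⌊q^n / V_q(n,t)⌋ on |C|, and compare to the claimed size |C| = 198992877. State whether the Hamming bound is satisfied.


V_q(n, t) = 57, q^n = 6103515625, Hamming bound = 107079221, |C| = 198992877 > bound (violated).

Step 1: Compute V_q(n, t) = Σ_{j=0}^1 C(n, j) (q−1)^j.
  j = 0: C(14,0)·(4)^0 = 1·1 = 1.
  j = 1: C(14,1)·(4)^1 = 14·4 = 56.
  V_q(n, t) = 1 + 56 = 57.
Step 2: q^n = 5^14 = 6103515625.
Step 3: Hamming bound ⌊q^n / V_q(n,t)⌋ = ⌊6103515625/57⌋ = 107079221.
Step 4: Compare |C| = 198992877 to 107079221: violated.
The claimed |C| lies above the Hamming bound, so no 5-ary code of length 14 with d ≥ 3 can have 198992877 codewords.


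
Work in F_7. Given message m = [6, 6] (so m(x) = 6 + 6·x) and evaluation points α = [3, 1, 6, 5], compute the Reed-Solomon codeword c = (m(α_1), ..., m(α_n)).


c = [3, 5, 0, 1]

Message polynomial: m(x) = 6 + 6·x (mod 7).
For each evaluation point α_i, compute m(α_i) mod 7:
  α_1 = 3: Horner steps 6 → 3, so m(3) = 3.
  α_2 = 1: Horner steps 6 → 5, so m(1) = 5.
  α_3 = 6: Horner steps 6 → 0, so m(6) = 0.
  α_4 = 5: Horner steps 6 → 1, so m(5) = 1.
Codeword c = [3, 5, 0, 1] ∈ F_7^4.
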